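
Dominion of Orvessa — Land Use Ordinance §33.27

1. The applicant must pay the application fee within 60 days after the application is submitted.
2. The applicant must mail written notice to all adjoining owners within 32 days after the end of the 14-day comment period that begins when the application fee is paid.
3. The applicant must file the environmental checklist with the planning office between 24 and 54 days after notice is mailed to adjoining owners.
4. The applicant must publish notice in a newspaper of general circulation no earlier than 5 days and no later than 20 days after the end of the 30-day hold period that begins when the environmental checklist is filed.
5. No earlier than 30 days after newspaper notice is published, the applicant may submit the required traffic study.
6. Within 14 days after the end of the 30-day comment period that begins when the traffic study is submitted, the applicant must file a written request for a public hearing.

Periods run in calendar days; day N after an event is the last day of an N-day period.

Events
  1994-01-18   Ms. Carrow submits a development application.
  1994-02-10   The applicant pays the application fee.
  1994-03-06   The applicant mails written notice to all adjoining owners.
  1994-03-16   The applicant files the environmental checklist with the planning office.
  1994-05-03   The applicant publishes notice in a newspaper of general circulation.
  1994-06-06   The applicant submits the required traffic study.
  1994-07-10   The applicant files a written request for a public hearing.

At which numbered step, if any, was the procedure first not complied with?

Step 1 — counting 60 days from 1994-01-18 (when the application is submitted) gives a deadline of 1994-03-19; completed 1994-02-10, before the deadline.
Step 2 — counting 32 days from 1994-02-24 (end of the 14-day comment period, which began when the application fee is paid on 1994-02-10) gives a deadline of 1994-03-28; completed 1994-03-06, before the deadline.
Step 3 — 24 and 54 days from 1994-03-06 (when notice is mailed to adjoining owners) are 1994-03-30 and 1994-04-29 respectively; 1994-03-16 is 14 days too early.
That is the first point of non-compliance.

Step 3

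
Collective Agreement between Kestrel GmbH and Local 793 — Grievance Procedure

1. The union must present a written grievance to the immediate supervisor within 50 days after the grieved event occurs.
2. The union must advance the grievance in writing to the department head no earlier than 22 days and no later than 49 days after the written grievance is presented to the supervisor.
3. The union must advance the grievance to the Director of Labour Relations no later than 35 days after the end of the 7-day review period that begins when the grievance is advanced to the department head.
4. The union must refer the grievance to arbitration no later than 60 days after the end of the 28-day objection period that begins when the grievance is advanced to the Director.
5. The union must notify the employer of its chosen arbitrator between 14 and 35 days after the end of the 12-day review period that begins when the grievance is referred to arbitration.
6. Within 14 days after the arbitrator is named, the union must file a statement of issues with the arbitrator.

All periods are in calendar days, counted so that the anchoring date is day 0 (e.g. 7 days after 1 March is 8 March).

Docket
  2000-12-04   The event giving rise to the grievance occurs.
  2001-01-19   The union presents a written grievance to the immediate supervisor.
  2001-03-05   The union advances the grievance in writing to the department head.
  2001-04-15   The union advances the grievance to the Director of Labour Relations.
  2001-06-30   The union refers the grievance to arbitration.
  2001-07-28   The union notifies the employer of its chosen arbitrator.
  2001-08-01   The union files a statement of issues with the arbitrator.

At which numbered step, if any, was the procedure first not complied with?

None — every step was satisfied

Step 1: 50 days after 2000-12-04 (when the grieved event occurs) is 2001-01-23; completed 2001-01-19, before the deadline.
Step 2: the window is 22–49 days after 2001-01-19 (when the written grievance is presented to the supervisor), so 2001-02-10 through 2001-03-09; 2001-03-05 falls inside that range.
Step 3: 35 days after 2001-03-12 (end of the 7-day review period, which began when the grievance is advanced to the department head on 2001-03-05) is 2001-04-16; 2001-04-15 is within that limit.
Step 4: 60 days after 2001-05-13 (end of the 28-day objection period, which began when the grievance is advanced to the Director on 2001-04-15) is 2001-07-12; completed 2001-06-30, before the deadline.
Step 5: the window is 14–35 days after 2001-07-12 (end of the 12-day review period, which began when the grievance is referred to arbitration on 2001-06-30), so 2001-07-26 through 2001-08-16; done 2001-07-28, which is between those dates.
Step 6: 14 days after 2001-07-28 (when the arbitrator is named) is 2001-08-11; completed 2001-08-01, before the deadline.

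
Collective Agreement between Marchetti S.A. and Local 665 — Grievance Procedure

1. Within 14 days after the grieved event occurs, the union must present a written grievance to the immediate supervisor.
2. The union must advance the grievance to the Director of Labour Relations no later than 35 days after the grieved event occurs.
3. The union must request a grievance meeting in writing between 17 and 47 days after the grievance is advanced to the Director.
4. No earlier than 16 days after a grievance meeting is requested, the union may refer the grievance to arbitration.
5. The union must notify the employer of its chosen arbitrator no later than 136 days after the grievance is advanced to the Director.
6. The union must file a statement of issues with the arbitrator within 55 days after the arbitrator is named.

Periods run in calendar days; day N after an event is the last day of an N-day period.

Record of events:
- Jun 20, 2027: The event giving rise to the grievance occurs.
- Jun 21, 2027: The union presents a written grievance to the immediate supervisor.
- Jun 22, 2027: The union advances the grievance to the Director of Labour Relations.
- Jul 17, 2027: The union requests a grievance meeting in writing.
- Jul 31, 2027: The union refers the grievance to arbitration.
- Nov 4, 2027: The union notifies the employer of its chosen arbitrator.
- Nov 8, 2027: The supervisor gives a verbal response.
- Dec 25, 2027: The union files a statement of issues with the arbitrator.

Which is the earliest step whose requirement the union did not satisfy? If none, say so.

Step 4

Step 1: 14 days after Jun 20, 2027 (when the grieved event occurs) is Jul 4, 2027; Jun 21, 2027 is within that limit.
Step 2: 35 days after Jun 20, 2027 (when the grieved event occurs) is Jul 25, 2027; Jun 22, 2027 is within that limit.
Step 3: the window is 17–47 days after Jun 22, 2027 (when the grievance is advanced to the Director), so Jul 9, 2027 through Aug 8, 2027; done Jul 17, 2027 — within the window.
Step 4: the earliest permitted date is 16 days after Jul 17, 2027 (when a grievance meeting is requested), i.e. Aug 2, 2027; acted on Jul 31, 2027, 2 days prematurely.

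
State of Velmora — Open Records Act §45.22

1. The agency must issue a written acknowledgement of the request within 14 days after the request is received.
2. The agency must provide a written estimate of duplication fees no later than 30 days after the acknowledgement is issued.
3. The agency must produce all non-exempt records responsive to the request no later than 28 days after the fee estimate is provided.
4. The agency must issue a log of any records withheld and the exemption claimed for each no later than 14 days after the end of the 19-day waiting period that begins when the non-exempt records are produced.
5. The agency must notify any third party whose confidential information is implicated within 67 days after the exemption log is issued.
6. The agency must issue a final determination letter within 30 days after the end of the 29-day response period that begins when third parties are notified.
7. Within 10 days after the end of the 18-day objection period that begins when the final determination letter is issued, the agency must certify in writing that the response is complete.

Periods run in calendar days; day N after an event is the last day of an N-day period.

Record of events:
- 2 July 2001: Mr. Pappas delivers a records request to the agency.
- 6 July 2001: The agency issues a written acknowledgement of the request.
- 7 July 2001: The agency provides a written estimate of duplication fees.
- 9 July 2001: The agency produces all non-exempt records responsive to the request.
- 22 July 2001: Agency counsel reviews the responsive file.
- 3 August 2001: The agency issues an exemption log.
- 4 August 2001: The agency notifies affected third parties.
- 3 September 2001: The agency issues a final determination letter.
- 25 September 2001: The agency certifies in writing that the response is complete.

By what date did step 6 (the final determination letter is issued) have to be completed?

Third parties are notified on 4 August 2001; the 29-day response period therefore ends 2 September 2001, and step 6 runs from that date. 30 days after 2 September 2001 is 2 October 2001.

2 October 2001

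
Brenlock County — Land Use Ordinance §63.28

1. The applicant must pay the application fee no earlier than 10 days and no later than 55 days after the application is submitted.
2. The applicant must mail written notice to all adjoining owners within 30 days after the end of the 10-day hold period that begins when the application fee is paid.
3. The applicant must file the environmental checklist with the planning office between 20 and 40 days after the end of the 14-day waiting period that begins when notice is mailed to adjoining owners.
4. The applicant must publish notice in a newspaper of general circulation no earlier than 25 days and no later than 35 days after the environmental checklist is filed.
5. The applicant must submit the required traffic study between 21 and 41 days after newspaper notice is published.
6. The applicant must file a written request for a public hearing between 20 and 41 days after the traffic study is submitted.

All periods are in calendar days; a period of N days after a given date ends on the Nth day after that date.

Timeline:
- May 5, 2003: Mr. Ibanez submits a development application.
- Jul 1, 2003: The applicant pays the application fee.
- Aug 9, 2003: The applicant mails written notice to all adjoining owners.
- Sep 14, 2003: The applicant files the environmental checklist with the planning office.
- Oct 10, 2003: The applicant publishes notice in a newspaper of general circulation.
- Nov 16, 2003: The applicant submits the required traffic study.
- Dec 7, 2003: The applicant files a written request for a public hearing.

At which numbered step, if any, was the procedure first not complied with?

Step 1

Step 1: the window is 10–55 days after May 5, 2003 (when the application is submitted), so May 15, 2003 through Jun 29, 2003; done Jul 1, 2003 — 2 days after the window closed.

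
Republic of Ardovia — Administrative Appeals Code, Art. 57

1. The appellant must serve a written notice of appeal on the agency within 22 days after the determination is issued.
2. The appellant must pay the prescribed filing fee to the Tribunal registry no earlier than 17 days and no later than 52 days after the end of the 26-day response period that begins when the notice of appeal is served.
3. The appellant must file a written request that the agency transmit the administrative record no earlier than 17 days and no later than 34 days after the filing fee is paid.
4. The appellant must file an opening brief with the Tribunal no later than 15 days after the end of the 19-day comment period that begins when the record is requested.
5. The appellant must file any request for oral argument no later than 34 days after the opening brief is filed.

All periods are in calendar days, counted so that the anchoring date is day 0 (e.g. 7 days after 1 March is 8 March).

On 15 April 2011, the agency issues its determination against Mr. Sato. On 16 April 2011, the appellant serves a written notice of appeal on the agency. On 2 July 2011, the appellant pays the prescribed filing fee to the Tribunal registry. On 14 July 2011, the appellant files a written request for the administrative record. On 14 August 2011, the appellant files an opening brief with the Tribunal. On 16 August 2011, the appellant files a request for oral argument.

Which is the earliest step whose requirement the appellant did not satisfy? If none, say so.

Step 1 — counting 22 days from 15 April 2011 (when the determination is issued) gives a deadline of 7 May 2011; 16 April 2011 is within that limit.
Step 2 — 17 and 52 days from 12 May 2011 (end of the 26-day response period, which began when the notice of appeal is served on 16 April 2011) are 29 May 2011 and 3 July 2011 respectively; done 2 July 2011, which is between those dates.
Step 3 — 17 and 34 days from 2 July 2011 (when the filing fee is paid) are 19 July 2011 and 5 August 2011 respectively; 14 July 2011 is 5 days too early.
The procedure was therefore not followed at step 3.

Step 3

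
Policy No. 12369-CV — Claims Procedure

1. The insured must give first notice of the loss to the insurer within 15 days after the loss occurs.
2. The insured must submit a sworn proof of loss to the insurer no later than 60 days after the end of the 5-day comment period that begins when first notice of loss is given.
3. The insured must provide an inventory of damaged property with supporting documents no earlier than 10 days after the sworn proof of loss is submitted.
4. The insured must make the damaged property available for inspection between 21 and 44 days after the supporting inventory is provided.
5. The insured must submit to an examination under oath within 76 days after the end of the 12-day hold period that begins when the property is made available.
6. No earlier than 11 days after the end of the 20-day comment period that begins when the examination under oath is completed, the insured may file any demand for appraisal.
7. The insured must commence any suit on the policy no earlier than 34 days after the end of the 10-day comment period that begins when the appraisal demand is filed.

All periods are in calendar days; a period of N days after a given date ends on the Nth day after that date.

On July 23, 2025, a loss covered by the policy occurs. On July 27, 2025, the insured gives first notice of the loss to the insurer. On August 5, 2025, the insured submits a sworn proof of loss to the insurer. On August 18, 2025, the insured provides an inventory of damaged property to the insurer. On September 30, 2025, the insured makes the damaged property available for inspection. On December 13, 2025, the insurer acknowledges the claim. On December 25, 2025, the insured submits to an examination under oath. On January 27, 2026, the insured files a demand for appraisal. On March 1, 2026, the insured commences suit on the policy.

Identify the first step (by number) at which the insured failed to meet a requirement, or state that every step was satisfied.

Step 1: 15 days after July 23, 2025 (when the loss occurs) is August 7, 2025; July 27, 2025 is within that limit.
Step 2: 60 days after August 1, 2025 (end of the 5-day comment period, which began when first notice of loss is given on July 27, 2025) is September 30, 2025; August 5, 2025 is within that limit.
Step 3: the earliest permitted date is 10 days after August 5, 2025 (when the sworn proof of loss is submitted), i.e. August 15, 2025; done August 18, 2025, after the minimum wait.
Step 4: the window is 21–44 days after August 18, 2025 (when the supporting inventory is provided), so September 8, 2025 through October 1, 2025; done September 30, 2025 — within the window.
Step 5: 76 days after October 12, 2025 (end of the 12-day hold period, which began when the property is made available on September 30, 2025) is December 27, 2025; completed December 25, 2025, before the deadline.
Step 6: the earliest permitted date is 11 days after January 14, 2026 (end of the 20-day comment period, which began when the examination under oath is completed on December 25, 2025), i.e. January 25, 2026; January 27, 2026 is on or after that date.
Step 7: the earliest permitted date is 34 days after February 6, 2026 (end of the 10-day comment period, which began when the appraisal demand is filed on January 27, 2026), i.e. March 12, 2026; done March 1, 2026 — 11 days too early.

Step 7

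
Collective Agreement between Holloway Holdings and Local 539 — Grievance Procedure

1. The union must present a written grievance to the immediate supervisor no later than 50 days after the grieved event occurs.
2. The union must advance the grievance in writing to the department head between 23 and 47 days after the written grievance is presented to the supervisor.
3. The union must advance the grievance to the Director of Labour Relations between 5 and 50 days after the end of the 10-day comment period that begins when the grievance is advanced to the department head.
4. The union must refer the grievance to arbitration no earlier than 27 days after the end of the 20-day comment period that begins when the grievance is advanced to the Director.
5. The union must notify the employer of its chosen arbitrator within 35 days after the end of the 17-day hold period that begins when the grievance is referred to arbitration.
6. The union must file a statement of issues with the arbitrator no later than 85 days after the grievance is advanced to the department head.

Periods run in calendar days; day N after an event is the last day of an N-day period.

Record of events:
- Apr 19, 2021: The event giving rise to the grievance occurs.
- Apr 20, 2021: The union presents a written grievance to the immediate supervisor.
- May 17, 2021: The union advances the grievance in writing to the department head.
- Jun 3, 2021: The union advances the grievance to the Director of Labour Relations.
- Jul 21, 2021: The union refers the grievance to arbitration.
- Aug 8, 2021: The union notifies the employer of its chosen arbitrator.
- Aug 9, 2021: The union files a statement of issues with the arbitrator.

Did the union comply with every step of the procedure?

Step 1 — counting 50 days from Apr 19, 2021 (when the grieved event occurs) gives a deadline of Jun 8, 2021; done Apr 20, 2021 — timely.
Step 2 — 23 and 47 days from Apr 20, 2021 (when the written grievance is presented to the supervisor) are May 13, 2021 and Jun 6, 2021 respectively; done May 17, 2021, which is between those dates.
Step 3 — 5 and 50 days from May 27, 2021 (end of the 10-day comment period, which began when the grievance is advanced to the department head on May 17, 2021) are Jun 1, 2021 and Jul 16, 2021 respectively; Jun 3, 2021 falls inside that range.
Step 4 — must wait 27 days from Jun 23, 2021 (end of the 20-day comment period, which began when the grievance is advanced to the Director on Jun 3, 2021), so not before Jul 20, 2021; done Jul 21, 2021 — permitted.
Step 5 — counting 35 days from Aug 7, 2021 (end of the 17-day hold period, which began when the grievance is referred to arbitration on Jul 21, 2021) gives a deadline of Sep 11, 2021; done Aug 8, 2021 — timely.
Step 6 — counting 85 days from May 17, 2021 (when the grievance is advanced to the department head) gives a deadline of Aug 10, 2021; Aug 9, 2021 is within that limit.

Yes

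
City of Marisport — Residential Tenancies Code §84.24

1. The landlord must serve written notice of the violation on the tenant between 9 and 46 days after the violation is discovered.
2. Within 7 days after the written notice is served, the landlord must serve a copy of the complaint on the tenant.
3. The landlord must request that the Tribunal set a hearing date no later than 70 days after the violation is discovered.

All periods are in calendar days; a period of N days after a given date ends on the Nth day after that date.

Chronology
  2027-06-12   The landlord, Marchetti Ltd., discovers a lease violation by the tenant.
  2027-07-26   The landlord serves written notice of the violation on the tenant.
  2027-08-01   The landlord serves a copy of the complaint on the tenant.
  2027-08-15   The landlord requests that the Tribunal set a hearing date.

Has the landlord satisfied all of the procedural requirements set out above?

Yes

(1) the permitted window runs from 2027-06-12 + 9 = 2027-06-21 to 2027-06-12 + 46 = 2027-07-28; done 2027-07-26, which is between those dates.
(2) due by 2027-07-26 + 7 days = 2027-08-02; completed 2027-08-01, before the deadline.
(3) due by 2027-06-12 + 70 days = 2027-08-21; 2027-08-15 is within that limit.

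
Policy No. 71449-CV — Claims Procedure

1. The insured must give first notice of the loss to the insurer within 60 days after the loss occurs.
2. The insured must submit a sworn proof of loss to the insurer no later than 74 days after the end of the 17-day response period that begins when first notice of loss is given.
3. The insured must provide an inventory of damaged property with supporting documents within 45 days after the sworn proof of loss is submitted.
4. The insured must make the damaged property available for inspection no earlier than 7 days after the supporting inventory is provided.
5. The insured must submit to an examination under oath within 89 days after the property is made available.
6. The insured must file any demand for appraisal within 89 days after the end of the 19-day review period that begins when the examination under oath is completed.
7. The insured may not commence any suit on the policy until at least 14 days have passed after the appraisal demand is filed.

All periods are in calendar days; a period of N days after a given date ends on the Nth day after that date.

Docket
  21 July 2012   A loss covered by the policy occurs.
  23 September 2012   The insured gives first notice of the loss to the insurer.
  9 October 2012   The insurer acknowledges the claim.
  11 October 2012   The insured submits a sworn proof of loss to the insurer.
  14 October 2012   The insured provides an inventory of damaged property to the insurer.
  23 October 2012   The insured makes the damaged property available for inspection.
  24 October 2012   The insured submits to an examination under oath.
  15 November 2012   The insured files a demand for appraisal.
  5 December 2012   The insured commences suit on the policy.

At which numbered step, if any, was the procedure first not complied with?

Step 1 — counting 60 days from 21 July 2012 (when the loss occurs) gives a deadline of 19 September 2012; done 23 September 2012 — 4 days late.
Later steps need not be reached.

Step 1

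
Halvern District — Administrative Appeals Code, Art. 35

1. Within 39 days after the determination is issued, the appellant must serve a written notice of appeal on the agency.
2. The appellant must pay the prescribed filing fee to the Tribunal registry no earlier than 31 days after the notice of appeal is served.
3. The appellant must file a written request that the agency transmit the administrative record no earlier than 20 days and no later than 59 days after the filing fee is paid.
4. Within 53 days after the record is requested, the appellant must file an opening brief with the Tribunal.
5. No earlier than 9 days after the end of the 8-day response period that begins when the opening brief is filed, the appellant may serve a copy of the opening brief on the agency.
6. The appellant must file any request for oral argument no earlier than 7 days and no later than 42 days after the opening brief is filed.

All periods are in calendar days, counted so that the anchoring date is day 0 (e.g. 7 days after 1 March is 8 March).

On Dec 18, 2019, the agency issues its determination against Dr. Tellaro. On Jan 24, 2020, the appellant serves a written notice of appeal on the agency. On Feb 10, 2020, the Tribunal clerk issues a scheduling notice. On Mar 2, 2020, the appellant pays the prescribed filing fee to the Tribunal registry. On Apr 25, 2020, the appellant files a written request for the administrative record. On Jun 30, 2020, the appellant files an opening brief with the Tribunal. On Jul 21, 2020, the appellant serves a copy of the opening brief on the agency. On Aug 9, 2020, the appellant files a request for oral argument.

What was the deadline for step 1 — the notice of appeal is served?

Jan 26, 2020

Step 1 runs from Dec 18, 2019, when the determination is issued. 39 days after Dec 18, 2019 is Jan 26, 2020.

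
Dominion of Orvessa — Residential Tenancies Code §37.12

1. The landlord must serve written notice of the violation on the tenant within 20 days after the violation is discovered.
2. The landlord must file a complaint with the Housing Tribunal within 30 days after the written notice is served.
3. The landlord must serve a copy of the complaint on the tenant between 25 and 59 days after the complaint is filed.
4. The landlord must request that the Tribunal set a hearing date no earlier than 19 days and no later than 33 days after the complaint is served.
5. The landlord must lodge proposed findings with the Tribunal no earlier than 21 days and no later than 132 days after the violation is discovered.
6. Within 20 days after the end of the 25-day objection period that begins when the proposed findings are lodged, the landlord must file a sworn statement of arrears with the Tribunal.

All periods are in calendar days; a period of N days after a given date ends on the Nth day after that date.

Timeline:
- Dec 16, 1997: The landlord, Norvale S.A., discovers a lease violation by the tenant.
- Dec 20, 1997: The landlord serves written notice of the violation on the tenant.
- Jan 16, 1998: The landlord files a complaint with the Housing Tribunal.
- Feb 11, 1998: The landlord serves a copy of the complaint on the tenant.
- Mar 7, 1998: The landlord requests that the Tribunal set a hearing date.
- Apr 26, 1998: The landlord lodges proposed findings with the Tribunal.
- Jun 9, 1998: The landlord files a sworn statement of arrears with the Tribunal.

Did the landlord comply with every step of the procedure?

Yes

Step 1 — counting 20 days from Dec 16, 1997 (when the violation is discovered) gives a deadline of Jan 5, 1998; done Dec 20, 1997 — timely.
Step 2 — counting 30 days from Dec 20, 1997 (when the written notice is served) gives a deadline of Jan 19, 1998; done Jan 16, 1998 — timely.
Step 3 — 25 and 59 days from Jan 16, 1998 (when the complaint is filed) are Feb 10, 1998 and Mar 16, 1998 respectively; done Feb 11, 1998 — within the window.
Step 4 — 19 and 33 days from Feb 11, 1998 (when the complaint is served) are Mar 2, 1998 and Mar 16, 1998 respectively; Mar 7, 1998 falls inside that range.
Step 5 — 21 and 132 days from Dec 16, 1997 (when the violation is discovered) are Jan 6, 1998 and Apr 27, 1998 respectively; done Apr 26, 1998, which is between those dates.
Step 6 — counting 20 days from May 21, 1998 (end of the 25-day objection period, which began when the proposed findings are lodged on Apr 26, 1998) gives a deadline of Jun 10, 1998; Jun 9, 1998 is within that limit.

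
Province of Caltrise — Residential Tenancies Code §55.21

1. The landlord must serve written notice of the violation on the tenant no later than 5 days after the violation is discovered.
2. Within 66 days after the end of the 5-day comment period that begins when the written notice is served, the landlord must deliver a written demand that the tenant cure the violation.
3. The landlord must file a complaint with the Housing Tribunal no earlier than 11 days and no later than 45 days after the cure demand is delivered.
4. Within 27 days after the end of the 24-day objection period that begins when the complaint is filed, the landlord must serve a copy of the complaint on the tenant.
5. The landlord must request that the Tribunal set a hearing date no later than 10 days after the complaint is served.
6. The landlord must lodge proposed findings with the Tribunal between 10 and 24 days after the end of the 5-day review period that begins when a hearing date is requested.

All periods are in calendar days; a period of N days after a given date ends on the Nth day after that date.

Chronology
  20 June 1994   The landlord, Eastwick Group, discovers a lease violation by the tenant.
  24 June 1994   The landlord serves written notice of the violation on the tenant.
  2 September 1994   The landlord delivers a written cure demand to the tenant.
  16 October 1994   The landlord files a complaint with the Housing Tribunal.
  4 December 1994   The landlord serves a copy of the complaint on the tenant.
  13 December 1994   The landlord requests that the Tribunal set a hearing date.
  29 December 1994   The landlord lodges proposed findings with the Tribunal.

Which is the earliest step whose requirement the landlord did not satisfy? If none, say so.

None — every step was satisfied

Step 1: 5 days after 20 June 1994 (when the violation is discovered) is 25 June 1994; completed 24 June 1994, before the deadline.
Step 2: 66 days after 29 June 1994 (end of the 5-day comment period, which began when the written notice is served on 24 June 1994) is 3 September 1994; 2 September 1994 is within that limit.
Step 3: the window is 11–45 days after 2 September 1994 (when the cure demand is delivered), so 13 September 1994 through 17 October 1994; done 16 October 1994, which is between those dates.
Step 4: 27 days after 9 November 1994 (end of the 24-day objection period, which began when the complaint is filed on 16 October 1994) is 6 December 1994; 4 December 1994 is within that limit.
Step 5: 10 days after 4 December 1994 (when the complaint is served) is 14 December 1994; completed 13 December 1994, before the deadline.
Step 6: the window is 10–24 days after 18 December 1994 (end of the 5-day review period, which began when a hearing date is requested on 13 December 1994), so 28 December 1994 through 11 January 1995; done 29 December 1994, which is between those dates.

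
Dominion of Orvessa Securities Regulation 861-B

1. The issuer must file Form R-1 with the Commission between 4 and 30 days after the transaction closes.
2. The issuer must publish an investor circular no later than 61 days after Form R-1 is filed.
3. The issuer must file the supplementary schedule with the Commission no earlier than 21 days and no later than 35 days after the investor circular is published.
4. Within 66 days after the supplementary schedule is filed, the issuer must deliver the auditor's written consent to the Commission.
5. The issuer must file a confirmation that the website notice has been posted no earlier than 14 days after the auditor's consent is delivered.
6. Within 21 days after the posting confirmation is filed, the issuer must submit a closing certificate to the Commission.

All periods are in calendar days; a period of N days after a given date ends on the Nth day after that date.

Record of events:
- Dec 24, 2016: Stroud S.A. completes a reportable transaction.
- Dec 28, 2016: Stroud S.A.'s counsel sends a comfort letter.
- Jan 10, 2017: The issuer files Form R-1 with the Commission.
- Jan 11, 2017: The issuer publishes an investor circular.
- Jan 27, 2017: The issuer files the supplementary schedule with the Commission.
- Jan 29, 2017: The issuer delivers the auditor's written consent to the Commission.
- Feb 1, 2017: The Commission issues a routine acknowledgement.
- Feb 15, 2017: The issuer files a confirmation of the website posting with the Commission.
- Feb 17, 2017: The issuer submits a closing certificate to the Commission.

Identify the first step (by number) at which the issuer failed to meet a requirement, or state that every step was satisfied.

Step 3

(1) the permitted window runs from Dec 24, 2016 + 4 = Dec 28, 2016 to Dec 24, 2016 + 30 = Jan 23, 2017; done Jan 10, 2017, which is between those dates.
(2) due by Jan 10, 2017 + 61 days = Mar 12, 2017; done Jan 11, 2017 — timely.
(3) the permitted window runs from Jan 11, 2017 + 21 = Feb 1, 2017 to Jan 11, 2017 + 35 = Feb 15, 2017; done Jan 27, 2017 — 5 days before the window opened.
Later steps need not be reached.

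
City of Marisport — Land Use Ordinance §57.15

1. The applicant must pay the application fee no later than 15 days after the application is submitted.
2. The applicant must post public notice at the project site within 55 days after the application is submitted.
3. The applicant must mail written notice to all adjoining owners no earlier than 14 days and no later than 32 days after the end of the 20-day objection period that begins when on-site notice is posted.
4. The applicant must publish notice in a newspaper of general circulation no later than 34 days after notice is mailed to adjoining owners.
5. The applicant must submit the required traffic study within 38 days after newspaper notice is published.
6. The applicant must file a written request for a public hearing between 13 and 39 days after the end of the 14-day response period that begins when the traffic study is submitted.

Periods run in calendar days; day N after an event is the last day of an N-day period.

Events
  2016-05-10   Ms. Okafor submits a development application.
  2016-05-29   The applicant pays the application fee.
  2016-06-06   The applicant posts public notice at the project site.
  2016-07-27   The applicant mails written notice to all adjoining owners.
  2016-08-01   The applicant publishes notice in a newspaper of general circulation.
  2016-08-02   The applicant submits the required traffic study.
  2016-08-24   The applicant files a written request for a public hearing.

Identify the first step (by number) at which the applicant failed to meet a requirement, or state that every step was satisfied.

Step 1: 15 days after 2016-05-10 (when the application is submitted) is 2016-05-25; done 2016-05-29 — 4 days late.

Step 1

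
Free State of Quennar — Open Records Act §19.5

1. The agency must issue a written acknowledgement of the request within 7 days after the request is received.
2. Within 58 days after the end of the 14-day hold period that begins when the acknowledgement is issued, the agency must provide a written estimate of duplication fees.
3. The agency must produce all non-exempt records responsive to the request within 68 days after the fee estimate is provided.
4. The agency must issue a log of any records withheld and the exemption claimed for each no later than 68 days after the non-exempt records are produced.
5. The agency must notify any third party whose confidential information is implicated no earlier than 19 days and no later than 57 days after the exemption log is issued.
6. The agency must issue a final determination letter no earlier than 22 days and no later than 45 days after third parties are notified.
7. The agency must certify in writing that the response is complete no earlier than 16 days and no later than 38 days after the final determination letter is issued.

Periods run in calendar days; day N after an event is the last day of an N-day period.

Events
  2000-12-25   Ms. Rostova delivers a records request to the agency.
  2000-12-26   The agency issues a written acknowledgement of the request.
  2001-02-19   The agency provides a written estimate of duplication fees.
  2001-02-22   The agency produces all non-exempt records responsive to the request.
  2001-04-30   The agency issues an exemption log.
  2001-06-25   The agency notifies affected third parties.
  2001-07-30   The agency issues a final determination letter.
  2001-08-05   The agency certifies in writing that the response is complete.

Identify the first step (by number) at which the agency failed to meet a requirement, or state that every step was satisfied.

(1) due by 2000-12-25 + 7 days = 2001-01-01; 2000-12-26 is within that limit.
(2) due by 2001-01-09 + 58 days = 2001-03-08; completed 2001-02-19, before the deadline.
(3) due by 2001-02-19 + 68 days = 2001-04-28; 2001-02-22 is within that limit.
(4) due by 2001-02-22 + 68 days = 2001-05-01; completed 2001-04-30, before the deadline.
(5) the permitted window runs from 2001-04-30 + 19 = 2001-05-19 to 2001-04-30 + 57 = 2001-06-26; done 2001-06-25 — within the window.
(6) the permitted window runs from 2001-06-25 + 22 = 2001-07-17 to 2001-06-25 + 45 = 2001-08-09; done 2001-07-30 — within the window.
(7) the permitted window runs from 2001-07-30 + 16 = 2001-08-15 to 2001-07-30 + 38 = 2001-09-06; done 2001-08-05 — 10 days before the window opened.

Step 7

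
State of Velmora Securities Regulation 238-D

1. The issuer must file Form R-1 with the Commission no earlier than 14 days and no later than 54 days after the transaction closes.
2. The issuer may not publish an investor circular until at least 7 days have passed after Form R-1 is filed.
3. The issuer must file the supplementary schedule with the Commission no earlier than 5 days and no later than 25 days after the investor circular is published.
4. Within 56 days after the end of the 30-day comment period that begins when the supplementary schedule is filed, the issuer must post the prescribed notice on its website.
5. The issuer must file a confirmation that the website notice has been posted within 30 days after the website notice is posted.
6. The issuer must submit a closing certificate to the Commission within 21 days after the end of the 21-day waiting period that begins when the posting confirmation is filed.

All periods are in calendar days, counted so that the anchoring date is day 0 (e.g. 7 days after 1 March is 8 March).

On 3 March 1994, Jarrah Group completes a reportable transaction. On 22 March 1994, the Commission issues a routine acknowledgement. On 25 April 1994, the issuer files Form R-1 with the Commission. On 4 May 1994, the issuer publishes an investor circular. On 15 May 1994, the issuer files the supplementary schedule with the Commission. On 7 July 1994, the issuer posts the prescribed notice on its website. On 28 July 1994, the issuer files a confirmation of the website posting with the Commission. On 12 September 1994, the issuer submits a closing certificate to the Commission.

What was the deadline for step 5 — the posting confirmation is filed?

6 August 1994

Step 5 runs from 7 July 1994, when the website notice is posted. 30 days after 7 July 1994 is 6 August 1994.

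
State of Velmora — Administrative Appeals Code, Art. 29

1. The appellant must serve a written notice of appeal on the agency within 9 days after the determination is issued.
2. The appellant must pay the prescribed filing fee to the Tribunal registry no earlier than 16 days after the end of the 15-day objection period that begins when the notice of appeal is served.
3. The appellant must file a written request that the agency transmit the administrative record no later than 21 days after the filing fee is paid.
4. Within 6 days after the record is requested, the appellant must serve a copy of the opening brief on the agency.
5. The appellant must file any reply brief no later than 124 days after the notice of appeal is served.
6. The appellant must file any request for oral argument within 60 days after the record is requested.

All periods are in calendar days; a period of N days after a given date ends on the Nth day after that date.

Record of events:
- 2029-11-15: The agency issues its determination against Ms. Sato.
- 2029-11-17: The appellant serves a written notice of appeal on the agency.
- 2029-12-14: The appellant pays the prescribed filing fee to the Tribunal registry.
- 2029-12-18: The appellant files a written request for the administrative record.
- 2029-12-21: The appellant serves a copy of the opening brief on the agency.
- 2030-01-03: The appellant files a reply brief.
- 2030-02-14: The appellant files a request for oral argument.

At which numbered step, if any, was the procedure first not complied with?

Step 2

Step 1 — counting 9 days from 2029-11-15 (when the determination is issued) gives a deadline of 2029-11-24; completed 2029-11-17, before the deadline.
Step 2 — must wait 16 days from 2029-12-02 (end of the 15-day objection period, which began when the notice of appeal is served on 2029-11-17), so not before 2029-12-18; 2029-12-14 is 4 days before the earliest permitted date.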